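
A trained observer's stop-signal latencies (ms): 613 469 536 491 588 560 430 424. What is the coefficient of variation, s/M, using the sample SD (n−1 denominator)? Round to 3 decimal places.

n = 8, Σ = 4111, M = 513.8750
Σ(x−M)² = 35586.875; s = √(35586.875/7) = 71.3010
CV = 71.3010 / 513.8750 = 0.13875

0.139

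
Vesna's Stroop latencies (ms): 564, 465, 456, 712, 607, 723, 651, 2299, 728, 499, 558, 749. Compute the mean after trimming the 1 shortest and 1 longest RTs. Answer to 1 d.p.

625.6 ms

Sorted: 456, 465, 499, 558, 564, 607, 651, 712, 723, 728, 749, 2299
Drop lowest 1 (456) and highest 1 (2299)
Remaining (n=10): Σ = 6256, mean = 6256/10 = 625.600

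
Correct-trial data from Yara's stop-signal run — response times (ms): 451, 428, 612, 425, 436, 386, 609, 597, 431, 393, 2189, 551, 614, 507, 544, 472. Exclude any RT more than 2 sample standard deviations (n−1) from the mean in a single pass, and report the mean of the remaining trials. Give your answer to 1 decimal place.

n = 16, ΣRT = 9645, M = 602.812
Σ(x−M)² = 2782306.44; s = √(2782306.44/15) = 430.682
Cutoffs: 602.812 ± 2·430.682 → [-258.6, 1464.2]
Outside: 2189 → excluded.
Retained (n=15): Σ = 7456, mean = 7456/15 = 497.067

497.1 ms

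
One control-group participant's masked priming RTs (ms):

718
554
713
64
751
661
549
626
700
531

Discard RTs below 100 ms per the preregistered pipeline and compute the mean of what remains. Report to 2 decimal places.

644.78 ms

Excluded: 64
Retained (n=9): Σ = 5803
Mean = 5803/9 = 644.7778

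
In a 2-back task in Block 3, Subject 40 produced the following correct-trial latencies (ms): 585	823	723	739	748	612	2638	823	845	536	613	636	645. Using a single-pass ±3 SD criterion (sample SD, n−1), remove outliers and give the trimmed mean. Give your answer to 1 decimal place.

694.0 ms

n = 13, ΣRT = 10966, M = 843.538
Σ(x−M)² = 3606193.23; s = √(3606193.23/12) = 548.193
Cutoffs: 843.538 ± 3·548.193 → [-801.0, 2488.1]
Outside: 2638 → excluded.
Retained (n=12): Σ = 8328, mean = 8328/12 = 694.000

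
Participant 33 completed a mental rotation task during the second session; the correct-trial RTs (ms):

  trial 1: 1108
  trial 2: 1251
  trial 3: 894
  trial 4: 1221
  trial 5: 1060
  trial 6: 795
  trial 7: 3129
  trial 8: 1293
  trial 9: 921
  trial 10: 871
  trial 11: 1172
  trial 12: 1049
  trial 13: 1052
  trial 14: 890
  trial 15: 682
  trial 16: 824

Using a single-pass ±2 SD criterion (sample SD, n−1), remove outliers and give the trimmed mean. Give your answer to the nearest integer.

n = 16, ΣRT = 18212, M = 1138.250
Σ(x−M)² = 4694819.00; s = √(4694819.00/15) = 559.453
Cutoffs: 1138.250 ± 2·559.453 → [19.3, 2257.2]
Outside: 3129 → excluded.
Retained (n=15): Σ = 15083, mean = 15083/15 = 1005.533

1006 ms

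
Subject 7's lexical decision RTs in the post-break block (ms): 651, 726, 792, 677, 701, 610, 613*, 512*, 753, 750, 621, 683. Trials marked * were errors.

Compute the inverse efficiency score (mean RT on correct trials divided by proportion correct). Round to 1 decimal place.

Correct trials (n=10): 651, 726, 792, 677, 701, 610, 753, 750, 621, 683
Mean correct RT = 6964/10 = 696.4000 ms
Proportion correct = 10/12
IES = 696.4000 / (10/12) = 835.680 ms

835.7 ms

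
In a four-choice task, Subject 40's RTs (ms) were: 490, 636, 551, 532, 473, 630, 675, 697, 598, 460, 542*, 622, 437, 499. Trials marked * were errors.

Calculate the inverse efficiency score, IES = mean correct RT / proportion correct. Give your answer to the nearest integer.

Correct trials (n=13): 490, 636, 551, 532, 473, 630, 675, 697, 598, 460, 622, 437, 499
Mean correct RT = 7300/13 = 561.5385 ms
Proportion correct = 13/14
IES = 561.5385 / (13/14) = 604.734 ms

605 ms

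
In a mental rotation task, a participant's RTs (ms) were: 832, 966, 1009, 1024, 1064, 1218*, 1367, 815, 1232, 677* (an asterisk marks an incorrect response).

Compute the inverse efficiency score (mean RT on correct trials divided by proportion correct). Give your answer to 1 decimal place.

Correct trials (n=8): 832, 966, 1009, 1024, 1064, 1367, 815, 1232
Mean correct RT = 8309/8 = 1038.6250 ms
Proportion correct = 8/10
IES = 1038.6250 / (8/10) = 1298.281 ms

1298.3 ms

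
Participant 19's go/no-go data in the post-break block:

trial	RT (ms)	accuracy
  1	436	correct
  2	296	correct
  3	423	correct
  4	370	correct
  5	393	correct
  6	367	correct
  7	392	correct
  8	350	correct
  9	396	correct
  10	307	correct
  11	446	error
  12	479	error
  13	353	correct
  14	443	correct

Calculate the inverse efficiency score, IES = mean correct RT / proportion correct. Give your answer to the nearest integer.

440 ms

Correct trials (n=12): 436, 296, 423, 370, 393, 367, 392, 350, 396, 307, 353, 443
Mean correct RT = 4526/12 = 377.1667 ms
Proportion correct = 12/14
IES = 377.1667 / (12/14) = 440.028 ms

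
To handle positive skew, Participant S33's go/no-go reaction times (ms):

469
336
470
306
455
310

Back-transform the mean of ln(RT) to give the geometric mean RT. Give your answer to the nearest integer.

ln(RT): 6.1506, 5.8171, 6.1527, 5.7236, 6.1203, 5.7366
Mean ln(RT) = 35.7009/6 = 5.95015
Geometric mean = exp(5.95015) = 383.81 ms

384 ms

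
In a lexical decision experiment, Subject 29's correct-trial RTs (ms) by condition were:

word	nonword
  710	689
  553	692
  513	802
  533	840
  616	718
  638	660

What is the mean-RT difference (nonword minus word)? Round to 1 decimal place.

139.7 ms

M(word) = 3563/6 = 593.833
M(nonword) = 4401/6 = 733.500
Difference = 733.500 − 593.833 = 139.667 ms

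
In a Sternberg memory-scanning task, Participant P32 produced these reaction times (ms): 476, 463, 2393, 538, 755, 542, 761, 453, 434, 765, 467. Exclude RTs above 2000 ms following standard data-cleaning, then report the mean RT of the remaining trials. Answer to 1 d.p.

Excluded: 2393
Retained (n=10): Σ = 5654
Mean = 5654/10 = 565.4000

565.4 ms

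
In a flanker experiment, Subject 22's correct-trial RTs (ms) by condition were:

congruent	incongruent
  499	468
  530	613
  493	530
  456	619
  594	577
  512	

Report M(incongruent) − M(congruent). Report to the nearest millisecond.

M(congruent) = 3084/6 = 514.000
M(incongruent) = 2807/5 = 561.400
Difference = 561.400 − 514.000 = 47.400 ms

47 ms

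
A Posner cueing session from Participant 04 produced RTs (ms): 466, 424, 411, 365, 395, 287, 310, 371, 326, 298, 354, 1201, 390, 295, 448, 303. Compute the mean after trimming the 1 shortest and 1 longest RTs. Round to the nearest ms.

Sorted: 287, 295, 298, 303, 310, 326, 354, 365, 371, 390, 395, 411, 424, 448, 466, 1201
Drop lowest 1 (287) and highest 1 (1201)
Remaining (n=14): Σ = 5156, mean = 5156/14 = 368.286

368 ms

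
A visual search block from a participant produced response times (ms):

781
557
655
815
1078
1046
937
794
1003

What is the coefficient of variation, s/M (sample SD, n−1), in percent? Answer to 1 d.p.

n = 9, Σ = 7666, M = 851.7778
Σ(x−M)² = 254345.556; s = √(254345.556/8) = 178.3065
CV = 178.3065 / 851.7778 = 0.20933 = 20.933%

20.9%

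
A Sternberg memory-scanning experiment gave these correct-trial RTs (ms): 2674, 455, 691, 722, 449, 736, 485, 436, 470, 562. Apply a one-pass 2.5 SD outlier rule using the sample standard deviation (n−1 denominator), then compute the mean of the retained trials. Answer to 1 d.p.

n = 10, ΣRT = 7680, M = 768.000
Σ(x−M)² = 4163188.00; s = √(4163188.00/9) = 680.130
Cutoffs: 768.000 ± 2.5·680.130 → [-932.3, 2468.3]
Outside: 2674 → excluded.
Retained (n=9): Σ = 5006, mean = 5006/9 = 556.222

556.2 ms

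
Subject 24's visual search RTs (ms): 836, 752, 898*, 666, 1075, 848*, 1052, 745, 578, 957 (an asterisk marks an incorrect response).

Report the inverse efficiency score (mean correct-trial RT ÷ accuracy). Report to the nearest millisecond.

Correct trials (n=8): 836, 752, 666, 1075, 1052, 745, 578, 957
Mean correct RT = 6661/8 = 832.6250 ms
Proportion correct = 8/10
IES = 832.6250 / (8/10) = 1040.781 ms

1041 ms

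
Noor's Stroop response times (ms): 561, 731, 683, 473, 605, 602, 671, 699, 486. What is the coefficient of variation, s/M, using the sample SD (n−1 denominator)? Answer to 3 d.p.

n = 9, Σ = 5511, M = 612.3333
Σ(x−M)² = 68198.000; s = √(68198.000/8) = 92.3296
CV = 92.3296 / 612.3333 = 0.15078

0.151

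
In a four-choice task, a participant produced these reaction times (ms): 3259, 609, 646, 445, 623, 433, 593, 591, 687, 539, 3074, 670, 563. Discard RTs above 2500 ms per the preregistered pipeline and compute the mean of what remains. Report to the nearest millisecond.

Excluded: 3074, 3259
Retained (n=11): Σ = 6399
Mean = 6399/11 = 581.7273

582 ms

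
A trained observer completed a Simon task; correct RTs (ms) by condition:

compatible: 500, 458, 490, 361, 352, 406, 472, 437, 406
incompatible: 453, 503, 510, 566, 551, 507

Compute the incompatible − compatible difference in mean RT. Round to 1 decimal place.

M(compatible) = 3882/9 = 431.333
M(incompatible) = 3090/6 = 515.000
Difference = 515.000 − 431.333 = 83.667 ms

83.7 ms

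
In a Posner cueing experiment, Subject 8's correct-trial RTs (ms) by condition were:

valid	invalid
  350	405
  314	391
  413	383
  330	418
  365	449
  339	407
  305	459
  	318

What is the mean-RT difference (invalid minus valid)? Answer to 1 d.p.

M(valid) = 2416/7 = 345.143
M(invalid) = 3230/8 = 403.750
Difference = 403.750 − 345.143 = 58.607 ms

58.6 ms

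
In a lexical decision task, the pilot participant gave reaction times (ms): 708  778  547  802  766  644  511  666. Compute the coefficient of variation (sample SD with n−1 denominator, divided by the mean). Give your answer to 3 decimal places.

0.158

n = 8, Σ = 5422, M = 677.7500
Σ(x−M)² = 80369.500; s = √(80369.500/7) = 107.1511
CV = 107.1511 / 677.7500 = 0.15810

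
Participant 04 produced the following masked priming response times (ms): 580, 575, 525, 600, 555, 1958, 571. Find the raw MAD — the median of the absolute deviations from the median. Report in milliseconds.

20 ms

Sorted: 525, 555, 571, 575, 580, 600, 1958 → median = 575
|x − 575|: 5, 0, 50, 25, 20, 1383, 4
Sorted deviations: 0, 4, 5, 20, 25, 50, 1383 → MAD = 20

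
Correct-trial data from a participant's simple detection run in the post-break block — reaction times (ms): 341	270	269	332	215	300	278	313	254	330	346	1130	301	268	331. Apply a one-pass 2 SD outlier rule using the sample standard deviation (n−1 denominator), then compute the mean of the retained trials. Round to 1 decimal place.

296.3 ms

n = 15, ΣRT = 5278, M = 351.867
Σ(x−M)² = 668109.73; s = √(668109.73/14) = 218.454
Cutoffs: 351.867 ± 2·218.454 → [-85.0, 788.8]
Outside: 1130 → excluded.
Retained (n=14): Σ = 4148, mean = 4148/14 = 296.286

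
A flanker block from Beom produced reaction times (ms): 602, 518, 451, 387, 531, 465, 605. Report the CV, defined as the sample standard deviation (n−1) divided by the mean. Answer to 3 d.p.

n = 7, Σ = 3559, M = 508.4286
Σ(x−M)² = 38611.714; s = √(38611.714/6) = 80.2202
CV = 80.2202 / 508.4286 = 0.15778

0.158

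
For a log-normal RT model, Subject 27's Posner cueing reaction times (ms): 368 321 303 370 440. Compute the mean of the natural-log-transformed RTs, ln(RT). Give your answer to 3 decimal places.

5.879

ln(RT): 5.9081, 5.7714, 5.7137, 5.9135, 6.0868
Σ ln(RT) = 29.3935
Mean = 29.3935/5 = 5.87871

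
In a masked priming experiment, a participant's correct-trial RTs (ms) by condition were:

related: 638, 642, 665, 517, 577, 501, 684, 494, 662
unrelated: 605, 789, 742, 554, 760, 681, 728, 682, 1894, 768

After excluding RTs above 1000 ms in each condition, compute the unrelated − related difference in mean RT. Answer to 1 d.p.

103.2 ms

unrelated: exclude 1894
M(related) = 5380/9 = 597.778
M(unrelated) = 6309/9 = 701.000
Difference = 701.000 − 597.778 = 103.222 ms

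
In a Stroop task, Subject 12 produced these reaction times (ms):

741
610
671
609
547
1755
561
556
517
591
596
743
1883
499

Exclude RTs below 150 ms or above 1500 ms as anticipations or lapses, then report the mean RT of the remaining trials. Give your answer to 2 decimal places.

Excluded: 1755, 1883
Retained (n=12): Σ = 7241
Mean = 7241/12 = 603.4167

603.42 ms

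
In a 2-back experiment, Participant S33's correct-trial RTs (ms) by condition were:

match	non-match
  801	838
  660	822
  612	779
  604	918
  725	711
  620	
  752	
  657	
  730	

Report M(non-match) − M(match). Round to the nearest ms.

M(match) = 6161/9 = 684.556
M(non-match) = 4068/5 = 813.600
Difference = 813.600 − 684.556 = 129.044 ms

129 ms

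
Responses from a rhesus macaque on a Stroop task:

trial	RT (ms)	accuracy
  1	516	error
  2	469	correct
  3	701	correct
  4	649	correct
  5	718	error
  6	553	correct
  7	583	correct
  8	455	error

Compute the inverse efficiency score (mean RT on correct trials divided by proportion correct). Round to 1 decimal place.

Correct trials (n=5): 469, 701, 649, 553, 583
Mean correct RT = 2955/5 = 591.0000 ms
Proportion correct = 5/8
IES = 591.0000 / (5/8) = 945.600 ms

945.6 ms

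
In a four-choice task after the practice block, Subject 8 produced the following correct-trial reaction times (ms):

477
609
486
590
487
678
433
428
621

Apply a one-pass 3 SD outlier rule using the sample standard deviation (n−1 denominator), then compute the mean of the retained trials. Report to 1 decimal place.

n = 9, ΣRT = 4809, M = 534.333
Σ(x−M)² = 66264.00; s = √(66264.00/8) = 91.011
Cutoffs: 534.333 ± 3·91.011 → [261.3, 807.4]
No RTs fall outside the cutoffs; all 9 retained. Mean = 4809/9 = 534.333

534.3 ms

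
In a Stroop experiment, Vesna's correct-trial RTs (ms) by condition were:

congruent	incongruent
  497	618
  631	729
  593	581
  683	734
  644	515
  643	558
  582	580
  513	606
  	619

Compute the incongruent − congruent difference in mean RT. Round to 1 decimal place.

M(congruent) = 4786/8 = 598.250
M(incongruent) = 5540/9 = 615.556
Difference = 615.556 − 598.250 = 17.306 ms

17.3 ms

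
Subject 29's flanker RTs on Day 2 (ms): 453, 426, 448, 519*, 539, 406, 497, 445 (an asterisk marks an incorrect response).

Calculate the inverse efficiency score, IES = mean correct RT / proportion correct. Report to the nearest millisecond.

525 ms

Correct trials (n=7): 453, 426, 448, 539, 406, 497, 445
Mean correct RT = 3214/7 = 459.1429 ms
Proportion correct = 7/8
IES = 459.1429 / (7/8) = 524.735 ms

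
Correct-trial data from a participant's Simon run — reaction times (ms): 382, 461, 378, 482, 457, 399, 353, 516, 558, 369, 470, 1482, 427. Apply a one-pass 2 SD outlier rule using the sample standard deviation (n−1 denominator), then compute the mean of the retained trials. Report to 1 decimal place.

437.7 ms

n = 13, ΣRT = 6734, M = 518.000
Σ(x−M)² = 1051434.00; s = √(1051434.00/12) = 296.006
Cutoffs: 518.000 ± 2·296.006 → [-74.0, 1110.0]
Outside: 1482 → excluded.
Retained (n=12): Σ = 5252, mean = 5252/12 = 437.667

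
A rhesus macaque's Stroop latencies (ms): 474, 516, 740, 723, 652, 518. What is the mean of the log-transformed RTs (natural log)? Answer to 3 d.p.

6.388

ln(RT): 6.1612, 6.2461, 6.6067, 6.5834, 6.4800, 6.2500
Σ ln(RT) = 38.3274
Mean = 38.3274/6 = 6.38790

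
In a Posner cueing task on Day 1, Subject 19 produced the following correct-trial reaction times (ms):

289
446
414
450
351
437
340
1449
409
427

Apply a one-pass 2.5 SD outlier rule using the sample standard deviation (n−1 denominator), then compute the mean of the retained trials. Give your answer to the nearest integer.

396 ms

n = 10, ΣRT = 5012, M = 501.200
Σ(x−M)² = 1023299.60; s = √(1023299.60/9) = 337.194
Cutoffs: 501.200 ± 2.5·337.194 → [-341.8, 1344.2]
Outside: 1449 → excluded.
Retained (n=9): Σ = 3563, mean = 3563/9 = 395.889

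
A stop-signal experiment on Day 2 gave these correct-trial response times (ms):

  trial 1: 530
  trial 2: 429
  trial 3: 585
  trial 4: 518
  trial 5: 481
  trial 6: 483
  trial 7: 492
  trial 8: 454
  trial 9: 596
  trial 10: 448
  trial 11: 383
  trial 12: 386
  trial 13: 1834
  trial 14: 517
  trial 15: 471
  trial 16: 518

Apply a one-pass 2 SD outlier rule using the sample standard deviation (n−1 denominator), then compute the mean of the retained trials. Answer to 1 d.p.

n = 16, ΣRT = 9125, M = 570.312
Σ(x−M)² = 1756833.44; s = √(1756833.44/15) = 342.231
Cutoffs: 570.312 ± 2·342.231 → [-114.2, 1254.8]
Outside: 1834 → excluded.
Retained (n=15): Σ = 7291, mean = 7291/15 = 486.067

486.1 ms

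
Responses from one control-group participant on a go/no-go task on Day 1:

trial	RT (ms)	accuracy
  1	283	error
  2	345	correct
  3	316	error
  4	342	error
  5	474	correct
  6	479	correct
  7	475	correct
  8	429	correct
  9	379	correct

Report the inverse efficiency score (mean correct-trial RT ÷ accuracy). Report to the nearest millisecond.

645 ms

Correct trials (n=6): 345, 474, 479, 475, 429, 379
Mean correct RT = 2581/6 = 430.1667 ms
Proportion correct = 6/9
IES = 430.1667 / (6/9) = 645.250 ms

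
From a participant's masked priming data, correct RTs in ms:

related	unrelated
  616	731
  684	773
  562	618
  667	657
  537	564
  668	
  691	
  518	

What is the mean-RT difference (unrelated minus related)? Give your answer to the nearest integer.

M(related) = 4943/8 = 617.875
M(unrelated) = 3343/5 = 668.600
Difference = 668.600 − 617.875 = 50.725 ms

51 ms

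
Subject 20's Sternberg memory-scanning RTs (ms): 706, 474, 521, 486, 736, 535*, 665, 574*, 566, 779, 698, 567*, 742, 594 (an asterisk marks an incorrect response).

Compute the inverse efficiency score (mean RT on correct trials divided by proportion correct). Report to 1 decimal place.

Correct trials (n=11): 706, 474, 521, 486, 736, 665, 566, 779, 698, 742, 594
Mean correct RT = 6967/11 = 633.3636 ms
Proportion correct = 11/14
IES = 633.3636 / (11/14) = 806.099 ms

806.1 ms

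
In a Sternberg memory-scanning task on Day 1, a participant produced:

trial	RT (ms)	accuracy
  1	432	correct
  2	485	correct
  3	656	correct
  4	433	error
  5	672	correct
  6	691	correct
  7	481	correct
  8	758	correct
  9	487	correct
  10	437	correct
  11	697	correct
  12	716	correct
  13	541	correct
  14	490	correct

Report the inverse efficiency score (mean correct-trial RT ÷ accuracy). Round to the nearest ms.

625 ms

Correct trials (n=13): 432, 485, 656, 672, 691, 481, 758, 487, 437, 697, 716, 541, 490
Mean correct RT = 7543/13 = 580.2308 ms
Proportion correct = 13/14
IES = 580.2308 / (13/14) = 624.864 ms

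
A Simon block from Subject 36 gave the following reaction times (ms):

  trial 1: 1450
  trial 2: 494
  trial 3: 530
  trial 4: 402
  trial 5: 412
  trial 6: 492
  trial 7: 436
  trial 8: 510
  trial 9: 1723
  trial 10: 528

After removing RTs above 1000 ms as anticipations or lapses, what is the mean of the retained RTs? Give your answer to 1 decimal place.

Excluded: 1450, 1723
Retained (n=8): Σ = 3804
Mean = 3804/8 = 475.5000

475.5 ms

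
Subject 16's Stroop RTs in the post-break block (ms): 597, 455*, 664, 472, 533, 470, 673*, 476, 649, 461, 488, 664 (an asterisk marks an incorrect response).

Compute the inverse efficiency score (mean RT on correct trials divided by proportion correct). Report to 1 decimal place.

Correct trials (n=10): 597, 664, 472, 533, 470, 476, 649, 461, 488, 664
Mean correct RT = 5474/10 = 547.4000 ms
Proportion correct = 10/12
IES = 547.4000 / (10/12) = 656.880 ms

656.9 ms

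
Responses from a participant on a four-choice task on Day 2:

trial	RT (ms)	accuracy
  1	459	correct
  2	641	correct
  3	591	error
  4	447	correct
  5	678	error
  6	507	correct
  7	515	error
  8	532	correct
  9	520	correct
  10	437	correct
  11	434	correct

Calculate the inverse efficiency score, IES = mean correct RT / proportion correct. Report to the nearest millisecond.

Correct trials (n=8): 459, 641, 447, 507, 532, 520, 437, 434
Mean correct RT = 3977/8 = 497.1250 ms
Proportion correct = 8/11
IES = 497.1250 / (8/11) = 683.547 ms

684 ms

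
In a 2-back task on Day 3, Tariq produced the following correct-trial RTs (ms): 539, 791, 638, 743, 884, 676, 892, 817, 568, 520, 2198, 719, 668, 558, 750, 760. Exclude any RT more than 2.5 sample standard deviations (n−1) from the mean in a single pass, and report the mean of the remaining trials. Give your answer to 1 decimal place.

n = 16, ΣRT = 12721, M = 795.062
Σ(x−M)² = 2301766.94; s = √(2301766.94/15) = 391.728
Cutoffs: 795.062 ± 2.5·391.728 → [-184.3, 1774.4]
Outside: 2198 → excluded.
Retained (n=15): Σ = 10523, mean = 10523/15 = 701.533

701.5 ms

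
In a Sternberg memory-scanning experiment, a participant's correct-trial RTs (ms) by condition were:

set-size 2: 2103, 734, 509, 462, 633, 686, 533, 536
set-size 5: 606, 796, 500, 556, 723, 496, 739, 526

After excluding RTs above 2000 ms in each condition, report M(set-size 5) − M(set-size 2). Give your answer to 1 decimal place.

33.0 ms

set-size 2: exclude 2103
M(set-size 2) = 4093/7 = 584.714
M(set-size 5) = 4942/8 = 617.750
Difference = 617.750 − 584.714 = 33.036 ms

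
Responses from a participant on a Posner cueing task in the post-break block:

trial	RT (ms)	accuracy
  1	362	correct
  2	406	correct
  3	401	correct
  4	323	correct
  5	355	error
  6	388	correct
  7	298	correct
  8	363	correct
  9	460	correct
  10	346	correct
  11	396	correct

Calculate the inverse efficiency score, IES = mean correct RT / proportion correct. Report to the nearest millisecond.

Correct trials (n=10): 362, 406, 401, 323, 388, 298, 363, 460, 346, 396
Mean correct RT = 3743/10 = 374.3000 ms
Proportion correct = 10/11
IES = 374.3000 / (10/11) = 411.730 ms

412 ms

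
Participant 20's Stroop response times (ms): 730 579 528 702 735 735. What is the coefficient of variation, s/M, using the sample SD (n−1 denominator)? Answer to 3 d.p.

0.136

n = 6, Σ = 4009, M = 668.1667
Σ(x−M)² = 41498.833; s = √(41498.833/5) = 91.1031
CV = 91.1031 / 668.1667 = 0.13635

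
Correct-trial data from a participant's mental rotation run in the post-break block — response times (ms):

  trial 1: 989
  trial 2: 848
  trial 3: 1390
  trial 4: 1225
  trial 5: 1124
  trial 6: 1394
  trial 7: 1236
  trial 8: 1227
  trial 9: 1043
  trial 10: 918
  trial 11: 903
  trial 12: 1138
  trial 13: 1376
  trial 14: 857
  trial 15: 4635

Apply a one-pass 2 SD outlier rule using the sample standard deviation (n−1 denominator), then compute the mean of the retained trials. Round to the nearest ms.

n = 15, ΣRT = 20303, M = 1353.533
Σ(x−M)² = 12041075.73; s = √(12041075.73/14) = 927.403
Cutoffs: 1353.533 ± 2·927.403 → [-501.3, 3208.3]
Outside: 4635 → excluded.
Retained (n=14): Σ = 15668, mean = 15668/14 = 1119.143

1119 ms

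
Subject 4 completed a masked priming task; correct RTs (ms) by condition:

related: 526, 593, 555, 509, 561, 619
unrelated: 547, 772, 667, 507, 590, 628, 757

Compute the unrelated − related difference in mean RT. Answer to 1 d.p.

M(related) = 3363/6 = 560.500
M(unrelated) = 4468/7 = 638.286
Difference = 638.286 − 560.500 = 77.786 ms

77.8 ms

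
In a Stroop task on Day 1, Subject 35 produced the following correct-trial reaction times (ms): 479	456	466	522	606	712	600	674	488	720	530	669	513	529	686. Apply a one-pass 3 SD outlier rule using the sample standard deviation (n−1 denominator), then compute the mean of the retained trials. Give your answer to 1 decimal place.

576.7 ms

n = 15, ΣRT = 8650, M = 576.667
Σ(x−M)² = 125917.33; s = √(125917.33/14) = 94.837
Cutoffs: 576.667 ± 3·94.837 → [292.2, 861.2]
No RTs fall outside the cutoffs; all 15 retained. Mean = 8650/15 = 576.667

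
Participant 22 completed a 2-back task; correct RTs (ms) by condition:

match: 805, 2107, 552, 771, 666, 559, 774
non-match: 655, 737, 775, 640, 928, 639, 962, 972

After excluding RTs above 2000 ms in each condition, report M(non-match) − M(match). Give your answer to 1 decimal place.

match: exclude 2107
M(match) = 4127/6 = 687.833
M(non-match) = 6308/8 = 788.500
Difference = 788.500 − 687.833 = 100.667 ms

100.7 ms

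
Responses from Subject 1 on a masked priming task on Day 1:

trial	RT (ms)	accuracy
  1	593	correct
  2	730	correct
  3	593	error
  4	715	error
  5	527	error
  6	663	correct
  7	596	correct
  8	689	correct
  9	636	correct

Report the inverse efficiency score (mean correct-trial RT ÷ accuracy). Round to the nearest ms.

Correct trials (n=6): 593, 730, 663, 596, 689, 636
Mean correct RT = 3907/6 = 651.1667 ms
Proportion correct = 6/9
IES = 651.1667 / (6/9) = 976.750 ms

977 ms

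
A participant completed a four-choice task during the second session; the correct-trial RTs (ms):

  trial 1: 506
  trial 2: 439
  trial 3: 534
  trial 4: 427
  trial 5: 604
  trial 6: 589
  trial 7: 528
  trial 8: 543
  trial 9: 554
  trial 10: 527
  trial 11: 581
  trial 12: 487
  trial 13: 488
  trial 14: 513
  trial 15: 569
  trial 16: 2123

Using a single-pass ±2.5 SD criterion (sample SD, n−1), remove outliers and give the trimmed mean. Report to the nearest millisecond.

n = 16, ΣRT = 10012, M = 625.750
Σ(x−M)² = 2428181.00; s = √(2428181.00/15) = 402.342
Cutoffs: 625.750 ± 2.5·402.342 → [-380.1, 1631.6]
Outside: 2123 → excluded.
Retained (n=15): Σ = 7889, mean = 7889/15 = 525.933

526 ms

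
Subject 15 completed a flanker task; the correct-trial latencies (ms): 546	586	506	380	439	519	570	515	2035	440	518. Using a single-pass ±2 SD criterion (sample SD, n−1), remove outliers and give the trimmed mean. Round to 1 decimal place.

501.9 ms

n = 11, ΣRT = 7054, M = 641.273
Σ(x−M)² = 2173766.18; s = √(2173766.18/10) = 466.237
Cutoffs: 641.273 ± 2·466.237 → [-291.2, 1573.7]
Outside: 2035 → excluded.
Retained (n=10): Σ = 5019, mean = 5019/10 = 501.900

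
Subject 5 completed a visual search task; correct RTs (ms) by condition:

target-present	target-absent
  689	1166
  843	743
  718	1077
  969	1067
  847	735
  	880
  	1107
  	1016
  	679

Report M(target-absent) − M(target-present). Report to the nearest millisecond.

128 ms

M(target-present) = 4066/5 = 813.200
M(target-absent) = 8470/9 = 941.111
Difference = 941.111 − 813.200 = 127.911 ms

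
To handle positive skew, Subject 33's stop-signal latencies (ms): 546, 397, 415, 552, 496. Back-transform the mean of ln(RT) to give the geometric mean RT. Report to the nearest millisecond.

ln(RT): 6.3026, 5.9839, 6.0283, 6.3135, 6.2066
Mean ln(RT) = 30.8350/5 = 6.16699
Geometric mean = exp(6.16699) = 476.75 ms

477 ms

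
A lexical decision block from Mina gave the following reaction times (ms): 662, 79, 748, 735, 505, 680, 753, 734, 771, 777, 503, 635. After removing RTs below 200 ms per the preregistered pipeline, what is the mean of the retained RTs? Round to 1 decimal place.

Excluded: 79
Retained (n=11): Σ = 7503
Mean = 7503/11 = 682.0909

682.1 ms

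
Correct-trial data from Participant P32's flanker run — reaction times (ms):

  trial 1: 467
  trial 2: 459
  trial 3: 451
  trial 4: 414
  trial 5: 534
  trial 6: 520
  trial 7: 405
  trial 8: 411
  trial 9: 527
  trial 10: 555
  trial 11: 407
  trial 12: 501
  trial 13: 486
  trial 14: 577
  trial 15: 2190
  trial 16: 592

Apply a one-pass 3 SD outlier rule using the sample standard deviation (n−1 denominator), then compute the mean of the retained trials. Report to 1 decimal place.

487.1 ms

n = 16, ΣRT = 9496, M = 593.500
Σ(x−M)² = 2774286.00; s = √(2774286.00/15) = 430.061
Cutoffs: 593.500 ± 3·430.061 → [-696.7, 1883.7]
Outside: 2190 → excluded.
Retained (n=15): Σ = 7306, mean = 7306/15 = 487.067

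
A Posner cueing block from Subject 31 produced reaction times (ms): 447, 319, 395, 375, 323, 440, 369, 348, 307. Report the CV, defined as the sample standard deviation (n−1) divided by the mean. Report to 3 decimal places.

0.138

n = 9, Σ = 3323, M = 369.2222
Σ(x−M)² = 20737.556; s = √(20737.556/8) = 50.9136
CV = 50.9136 / 369.2222 = 0.13789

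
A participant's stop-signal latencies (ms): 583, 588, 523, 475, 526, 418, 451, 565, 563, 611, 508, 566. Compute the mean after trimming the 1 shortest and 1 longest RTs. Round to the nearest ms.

Sorted: 418, 451, 475, 508, 523, 526, 563, 565, 566, 583, 588, 611
Drop lowest 1 (418) and highest 1 (611)
Remaining (n=10): Σ = 5348, mean = 5348/10 = 534.800

535 ms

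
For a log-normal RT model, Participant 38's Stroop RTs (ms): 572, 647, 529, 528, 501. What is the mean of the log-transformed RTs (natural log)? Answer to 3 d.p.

6.316

ln(RT): 6.3491, 6.4723, 6.2710, 6.2691, 6.2166
Σ ln(RT) = 31.5782
Mean = 31.5782/5 = 6.31564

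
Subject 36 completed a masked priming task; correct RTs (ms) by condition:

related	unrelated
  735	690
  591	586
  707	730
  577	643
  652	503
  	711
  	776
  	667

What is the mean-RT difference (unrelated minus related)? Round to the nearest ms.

11 ms

M(related) = 3262/5 = 652.400
M(unrelated) = 5306/8 = 663.250
Difference = 663.250 − 652.400 = 10.850 ms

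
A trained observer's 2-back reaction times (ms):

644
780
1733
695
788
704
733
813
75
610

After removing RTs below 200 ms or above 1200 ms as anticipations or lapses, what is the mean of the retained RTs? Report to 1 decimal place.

Excluded: 75, 1733
Retained (n=8): Σ = 5767
Mean = 5767/8 = 720.8750

720.9 ms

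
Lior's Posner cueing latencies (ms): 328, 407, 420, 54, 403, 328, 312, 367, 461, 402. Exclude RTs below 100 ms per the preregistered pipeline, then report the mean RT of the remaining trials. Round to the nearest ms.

381 ms

Excluded: 54
Retained (n=9): Σ = 3428
Mean = 3428/9 = 380.8889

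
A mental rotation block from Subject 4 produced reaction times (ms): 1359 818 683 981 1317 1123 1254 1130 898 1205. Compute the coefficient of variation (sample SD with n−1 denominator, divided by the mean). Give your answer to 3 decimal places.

0.208

n = 10, Σ = 10768, M = 1076.8000
Σ(x−M)² = 453335.600; s = √(453335.600/9) = 224.4340
CV = 224.4340 / 1076.8000 = 0.20843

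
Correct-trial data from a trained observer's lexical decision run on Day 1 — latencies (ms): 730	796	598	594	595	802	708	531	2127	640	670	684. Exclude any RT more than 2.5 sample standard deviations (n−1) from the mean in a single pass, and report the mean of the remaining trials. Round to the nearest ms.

n = 12, ΣRT = 9475, M = 789.583
Σ(x−M)² = 2026592.92; s = √(2026592.92/11) = 429.227
Cutoffs: 789.583 ± 2.5·429.227 → [-283.5, 1862.7]
Outside: 2127 → excluded.
Retained (n=11): Σ = 7348, mean = 7348/11 = 668.000

668 ms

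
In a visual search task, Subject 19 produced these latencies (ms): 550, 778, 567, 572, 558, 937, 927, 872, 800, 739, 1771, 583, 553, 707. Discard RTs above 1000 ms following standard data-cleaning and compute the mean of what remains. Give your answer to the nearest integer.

Excluded: 1771
Retained (n=13): Σ = 9143
Mean = 9143/13 = 703.3077

703 ms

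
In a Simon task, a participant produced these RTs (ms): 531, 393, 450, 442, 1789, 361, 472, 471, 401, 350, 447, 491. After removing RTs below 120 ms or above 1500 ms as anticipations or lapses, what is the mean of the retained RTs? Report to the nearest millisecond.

437 ms

Excluded: 1789
Retained (n=11): Σ = 4809
Mean = 4809/11 = 437.1818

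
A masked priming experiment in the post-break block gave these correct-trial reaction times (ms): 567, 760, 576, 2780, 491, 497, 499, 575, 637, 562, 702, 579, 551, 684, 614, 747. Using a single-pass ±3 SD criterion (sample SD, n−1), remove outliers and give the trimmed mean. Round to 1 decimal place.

n = 16, ΣRT = 11821, M = 738.812
Σ(x−M)² = 4549598.44; s = √(4549598.44/15) = 550.733
Cutoffs: 738.812 ± 3·550.733 → [-913.4, 2391.0]
Outside: 2780 → excluded.
Retained (n=15): Σ = 9041, mean = 9041/15 = 602.733

602.7 ms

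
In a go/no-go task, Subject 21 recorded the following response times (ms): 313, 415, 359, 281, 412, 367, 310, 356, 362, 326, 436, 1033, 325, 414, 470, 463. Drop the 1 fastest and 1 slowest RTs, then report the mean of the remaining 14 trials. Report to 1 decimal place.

380.6 ms

Sorted: 281, 310, 313, 325, 326, 356, 359, 362, 367, 412, 414, 415, 436, 463, 470, 1033
Drop lowest 1 (281) and highest 1 (1033)
Remaining (n=14): Σ = 5328, mean = 5328/14 = 380.571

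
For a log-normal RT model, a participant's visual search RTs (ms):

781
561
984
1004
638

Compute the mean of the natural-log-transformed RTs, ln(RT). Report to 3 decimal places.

6.650

ln(RT): 6.6606, 6.3297, 6.8916, 6.9117, 6.4583
Σ ln(RT) = 33.2520
Mean = 33.2520/5 = 6.65040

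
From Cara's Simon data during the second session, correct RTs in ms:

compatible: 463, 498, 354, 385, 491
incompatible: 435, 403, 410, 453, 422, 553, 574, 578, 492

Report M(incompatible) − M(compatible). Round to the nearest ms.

M(compatible) = 2191/5 = 438.200
M(incompatible) = 4320/9 = 480.000
Difference = 480.000 − 438.200 = 41.800 ms

42 ms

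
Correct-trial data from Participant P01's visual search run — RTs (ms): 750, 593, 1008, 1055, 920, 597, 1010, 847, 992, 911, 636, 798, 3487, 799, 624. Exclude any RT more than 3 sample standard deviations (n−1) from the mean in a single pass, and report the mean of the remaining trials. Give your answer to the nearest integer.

n = 15, ΣRT = 15027, M = 1001.800
Σ(x−M)² = 6971738.40; s = √(6971738.40/14) = 705.678
Cutoffs: 1001.800 ± 3·705.678 → [-1115.2, 3118.8]
Outside: 3487 → excluded.
Retained (n=14): Σ = 11540, mean = 11540/14 = 824.286

824 ms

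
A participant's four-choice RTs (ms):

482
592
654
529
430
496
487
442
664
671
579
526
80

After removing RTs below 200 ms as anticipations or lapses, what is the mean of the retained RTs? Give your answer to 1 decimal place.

Excluded: 80
Retained (n=12): Σ = 6552
Mean = 6552/12 = 546.0000

546.0 ms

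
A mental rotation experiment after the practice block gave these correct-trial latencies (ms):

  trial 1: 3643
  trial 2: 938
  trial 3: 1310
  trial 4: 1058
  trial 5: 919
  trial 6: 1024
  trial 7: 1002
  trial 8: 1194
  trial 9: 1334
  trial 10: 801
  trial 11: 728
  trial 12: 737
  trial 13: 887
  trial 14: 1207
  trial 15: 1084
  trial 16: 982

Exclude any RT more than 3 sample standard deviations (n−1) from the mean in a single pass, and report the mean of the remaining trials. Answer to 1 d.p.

n = 16, ΣRT = 18848, M = 1178.000
Σ(x−M)² = 6983898.00; s = √(6983898.00/15) = 682.344
Cutoffs: 1178.000 ± 3·682.344 → [-869.0, 3225.0]
Outside: 3643 → excluded.
Retained (n=15): Σ = 15205, mean = 15205/15 = 1013.667

1013.7 ms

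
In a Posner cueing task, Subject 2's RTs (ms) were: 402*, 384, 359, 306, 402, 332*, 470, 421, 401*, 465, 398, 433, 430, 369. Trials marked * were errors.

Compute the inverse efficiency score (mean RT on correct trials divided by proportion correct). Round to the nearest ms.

513 ms

Correct trials (n=11): 384, 359, 306, 402, 470, 421, 465, 398, 433, 430, 369
Mean correct RT = 4437/11 = 403.3636 ms
Proportion correct = 11/14
IES = 403.3636 / (11/14) = 513.372 ms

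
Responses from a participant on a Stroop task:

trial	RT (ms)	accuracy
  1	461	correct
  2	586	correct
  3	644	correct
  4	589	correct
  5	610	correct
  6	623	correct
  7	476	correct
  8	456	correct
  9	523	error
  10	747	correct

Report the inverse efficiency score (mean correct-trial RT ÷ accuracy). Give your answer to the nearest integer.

641 ms

Correct trials (n=9): 461, 586, 644, 589, 610, 623, 476, 456, 747
Mean correct RT = 5192/9 = 576.8889 ms
Proportion correct = 9/10
IES = 576.8889 / (9/10) = 640.988 ms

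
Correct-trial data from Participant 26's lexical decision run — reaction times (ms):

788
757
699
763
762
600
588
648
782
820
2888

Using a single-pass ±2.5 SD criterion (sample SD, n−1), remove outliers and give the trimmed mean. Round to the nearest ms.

721 ms

n = 11, ΣRT = 10095, M = 917.727
Σ(x−M)² = 4331066.18; s = √(4331066.18/10) = 658.108
Cutoffs: 917.727 ± 2.5·658.108 → [-727.5, 2563.0]
Outside: 2888 → excluded.
Retained (n=10): Σ = 7207, mean = 7207/10 = 720.700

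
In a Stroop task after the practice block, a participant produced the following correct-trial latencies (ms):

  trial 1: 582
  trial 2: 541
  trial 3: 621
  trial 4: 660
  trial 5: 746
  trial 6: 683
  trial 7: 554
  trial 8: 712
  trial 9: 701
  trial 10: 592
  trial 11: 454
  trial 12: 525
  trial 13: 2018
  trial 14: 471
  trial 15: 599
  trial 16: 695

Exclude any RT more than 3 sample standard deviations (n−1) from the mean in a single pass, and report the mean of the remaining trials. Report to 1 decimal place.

609.1 ms

n = 16, ΣRT = 11154, M = 697.125
Σ(x−M)² = 1973375.75; s = √(1973375.75/15) = 362.710
Cutoffs: 697.125 ± 3·362.710 → [-391.0, 1785.3]
Outside: 2018 → excluded.
Retained (n=15): Σ = 9136, mean = 9136/15 = 609.067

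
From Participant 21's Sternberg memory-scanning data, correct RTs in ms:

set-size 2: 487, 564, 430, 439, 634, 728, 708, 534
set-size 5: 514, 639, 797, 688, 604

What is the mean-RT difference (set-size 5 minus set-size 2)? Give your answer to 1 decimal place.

M(set-size 2) = 4524/8 = 565.500
M(set-size 5) = 3242/5 = 648.400
Difference = 648.400 − 565.500 = 82.900 ms

82.9 ms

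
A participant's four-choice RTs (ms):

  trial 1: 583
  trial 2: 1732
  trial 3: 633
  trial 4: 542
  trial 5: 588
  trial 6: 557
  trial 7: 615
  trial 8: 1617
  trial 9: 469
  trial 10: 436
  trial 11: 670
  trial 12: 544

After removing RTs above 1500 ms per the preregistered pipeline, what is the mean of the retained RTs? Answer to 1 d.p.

Excluded: 1617, 1732
Retained (n=10): Σ = 5637
Mean = 5637/10 = 563.7000

563.7 ms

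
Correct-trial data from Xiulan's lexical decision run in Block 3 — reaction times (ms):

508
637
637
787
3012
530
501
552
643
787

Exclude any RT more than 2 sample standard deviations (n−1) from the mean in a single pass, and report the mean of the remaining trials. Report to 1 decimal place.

620.2 ms

n = 10, ΣRT = 8594, M = 859.400
Σ(x−M)² = 5244854.40; s = √(5244854.40/9) = 763.388
Cutoffs: 859.400 ± 2·763.388 → [-667.4, 2386.2]
Outside: 3012 → excluded.
Retained (n=9): Σ = 5582, mean = 5582/9 = 620.222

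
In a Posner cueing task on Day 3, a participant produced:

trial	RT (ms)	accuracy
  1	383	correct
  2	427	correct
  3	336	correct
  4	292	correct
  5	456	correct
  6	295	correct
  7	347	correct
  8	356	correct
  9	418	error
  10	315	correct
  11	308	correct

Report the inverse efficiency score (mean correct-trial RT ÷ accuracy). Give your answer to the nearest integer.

387 ms

Correct trials (n=10): 383, 427, 336, 292, 456, 295, 347, 356, 315, 308
Mean correct RT = 3515/10 = 351.5000 ms
Proportion correct = 10/11
IES = 351.5000 / (10/11) = 386.650 ms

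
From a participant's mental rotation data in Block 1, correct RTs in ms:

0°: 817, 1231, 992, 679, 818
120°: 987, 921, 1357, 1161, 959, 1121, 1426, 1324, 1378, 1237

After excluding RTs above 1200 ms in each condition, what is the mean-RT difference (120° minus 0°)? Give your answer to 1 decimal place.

203.3 ms

0°: exclude 1231
120°: exclude 1357, 1426, 1324, 1378, 1237
M(0°) = 3306/4 = 826.500
M(120°) = 5149/5 = 1029.800
Difference = 1029.800 − 826.500 = 203.300 ms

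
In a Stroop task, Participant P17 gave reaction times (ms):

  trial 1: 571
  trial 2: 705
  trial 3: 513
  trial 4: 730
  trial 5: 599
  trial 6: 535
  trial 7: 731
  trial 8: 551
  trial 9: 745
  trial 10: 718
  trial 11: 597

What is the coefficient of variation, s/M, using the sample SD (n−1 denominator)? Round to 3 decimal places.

0.141

n = 11, Σ = 6995, M = 635.9091
Σ(x−M)² = 80896.909; s = √(80896.909/10) = 89.9427
CV = 89.9427 / 635.9091 = 0.14144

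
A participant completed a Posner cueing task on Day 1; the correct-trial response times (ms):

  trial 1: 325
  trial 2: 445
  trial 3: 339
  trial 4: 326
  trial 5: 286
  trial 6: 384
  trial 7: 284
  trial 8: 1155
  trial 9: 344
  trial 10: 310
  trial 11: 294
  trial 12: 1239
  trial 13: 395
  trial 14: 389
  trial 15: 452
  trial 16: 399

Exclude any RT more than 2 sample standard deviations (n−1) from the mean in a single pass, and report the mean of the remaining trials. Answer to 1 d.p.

355.1 ms

n = 16, ΣRT = 7366, M = 460.375
Σ(x−M)² = 1284501.75; s = √(1284501.75/15) = 292.632
Cutoffs: 460.375 ± 2·292.632 → [-124.9, 1045.6]
Outside: 1155, 1239 → excluded.
Retained (n=14): Σ = 4972, mean = 4972/14 = 355.143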